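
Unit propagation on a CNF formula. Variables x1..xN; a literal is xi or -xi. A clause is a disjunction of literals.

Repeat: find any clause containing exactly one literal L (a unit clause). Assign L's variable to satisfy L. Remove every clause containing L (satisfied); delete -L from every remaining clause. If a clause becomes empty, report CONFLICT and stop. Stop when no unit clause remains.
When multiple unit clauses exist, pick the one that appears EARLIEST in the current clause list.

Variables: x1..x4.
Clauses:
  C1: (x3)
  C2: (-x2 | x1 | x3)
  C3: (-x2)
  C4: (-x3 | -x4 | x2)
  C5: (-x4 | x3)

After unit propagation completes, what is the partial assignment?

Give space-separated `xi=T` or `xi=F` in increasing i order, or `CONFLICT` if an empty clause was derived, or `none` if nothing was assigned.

unit clause [3] forces x3=T; simplify:
  drop -3 from [-3, -4, 2] -> [-4, 2]
  satisfied 3 clause(s); 2 remain; assigned so far: [3]
unit clause [-2] forces x2=F; simplify:
  drop 2 from [-4, 2] -> [-4]
  satisfied 1 clause(s); 1 remain; assigned so far: [2, 3]
unit clause [-4] forces x4=F; simplify:
  satisfied 1 clause(s); 0 remain; assigned so far: [2, 3, 4]

Answer: x2=F x3=T x4=F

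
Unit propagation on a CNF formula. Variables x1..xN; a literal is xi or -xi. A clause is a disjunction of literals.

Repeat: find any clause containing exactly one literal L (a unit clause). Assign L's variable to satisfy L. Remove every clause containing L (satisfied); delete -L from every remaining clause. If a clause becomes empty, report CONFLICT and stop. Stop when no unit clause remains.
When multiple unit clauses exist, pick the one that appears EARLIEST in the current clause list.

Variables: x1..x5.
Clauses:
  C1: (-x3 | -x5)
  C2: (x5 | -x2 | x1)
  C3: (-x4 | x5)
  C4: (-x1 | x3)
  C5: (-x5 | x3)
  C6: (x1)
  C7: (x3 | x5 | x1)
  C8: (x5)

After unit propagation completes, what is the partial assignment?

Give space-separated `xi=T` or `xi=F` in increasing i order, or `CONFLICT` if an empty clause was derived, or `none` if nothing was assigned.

Answer: CONFLICT

Derivation:
unit clause [1] forces x1=T; simplify:
  drop -1 from [-1, 3] -> [3]
  satisfied 3 clause(s); 5 remain; assigned so far: [1]
unit clause [3] forces x3=T; simplify:
  drop -3 from [-3, -5] -> [-5]
  satisfied 2 clause(s); 3 remain; assigned so far: [1, 3]
unit clause [-5] forces x5=F; simplify:
  drop 5 from [-4, 5] -> [-4]
  drop 5 from [5] -> [] (empty!)
  satisfied 1 clause(s); 2 remain; assigned so far: [1, 3, 5]
CONFLICT (empty clause)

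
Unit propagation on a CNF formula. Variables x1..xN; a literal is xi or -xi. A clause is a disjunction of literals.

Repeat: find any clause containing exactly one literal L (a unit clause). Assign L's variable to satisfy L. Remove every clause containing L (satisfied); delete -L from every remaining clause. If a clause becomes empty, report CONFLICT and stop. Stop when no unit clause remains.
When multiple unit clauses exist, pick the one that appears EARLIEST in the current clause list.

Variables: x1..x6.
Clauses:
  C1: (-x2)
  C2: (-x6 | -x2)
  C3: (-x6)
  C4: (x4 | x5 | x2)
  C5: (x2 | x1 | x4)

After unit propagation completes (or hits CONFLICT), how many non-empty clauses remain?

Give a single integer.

unit clause [-2] forces x2=F; simplify:
  drop 2 from [4, 5, 2] -> [4, 5]
  drop 2 from [2, 1, 4] -> [1, 4]
  satisfied 2 clause(s); 3 remain; assigned so far: [2]
unit clause [-6] forces x6=F; simplify:
  satisfied 1 clause(s); 2 remain; assigned so far: [2, 6]

Answer: 2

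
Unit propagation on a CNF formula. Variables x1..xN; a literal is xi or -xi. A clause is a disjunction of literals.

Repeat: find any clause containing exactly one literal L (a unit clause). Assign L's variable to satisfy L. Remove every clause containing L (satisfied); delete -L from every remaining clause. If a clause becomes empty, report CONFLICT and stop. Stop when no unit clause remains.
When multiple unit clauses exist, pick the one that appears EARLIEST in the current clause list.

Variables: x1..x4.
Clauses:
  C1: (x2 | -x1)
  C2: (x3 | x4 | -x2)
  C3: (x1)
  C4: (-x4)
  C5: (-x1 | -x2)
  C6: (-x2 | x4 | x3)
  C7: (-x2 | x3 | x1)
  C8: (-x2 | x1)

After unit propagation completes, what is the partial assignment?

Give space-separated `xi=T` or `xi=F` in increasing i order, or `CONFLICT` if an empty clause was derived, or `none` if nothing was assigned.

Answer: CONFLICT

Derivation:
unit clause [1] forces x1=T; simplify:
  drop -1 from [2, -1] -> [2]
  drop -1 from [-1, -2] -> [-2]
  satisfied 3 clause(s); 5 remain; assigned so far: [1]
unit clause [2] forces x2=T; simplify:
  drop -2 from [3, 4, -2] -> [3, 4]
  drop -2 from [-2] -> [] (empty!)
  drop -2 from [-2, 4, 3] -> [4, 3]
  satisfied 1 clause(s); 4 remain; assigned so far: [1, 2]
CONFLICT (empty clause)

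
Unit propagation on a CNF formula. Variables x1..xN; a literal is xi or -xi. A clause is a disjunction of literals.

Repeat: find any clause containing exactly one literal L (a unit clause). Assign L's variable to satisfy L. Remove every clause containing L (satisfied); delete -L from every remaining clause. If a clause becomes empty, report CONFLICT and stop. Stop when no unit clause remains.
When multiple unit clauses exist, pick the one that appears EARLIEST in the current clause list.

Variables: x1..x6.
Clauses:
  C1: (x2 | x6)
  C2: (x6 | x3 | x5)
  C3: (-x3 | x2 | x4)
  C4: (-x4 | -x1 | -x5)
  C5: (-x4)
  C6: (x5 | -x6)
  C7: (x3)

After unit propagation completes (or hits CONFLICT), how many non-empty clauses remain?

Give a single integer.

unit clause [-4] forces x4=F; simplify:
  drop 4 from [-3, 2, 4] -> [-3, 2]
  satisfied 2 clause(s); 5 remain; assigned so far: [4]
unit clause [3] forces x3=T; simplify:
  drop -3 from [-3, 2] -> [2]
  satisfied 2 clause(s); 3 remain; assigned so far: [3, 4]
unit clause [2] forces x2=T; simplify:
  satisfied 2 clause(s); 1 remain; assigned so far: [2, 3, 4]

Answer: 1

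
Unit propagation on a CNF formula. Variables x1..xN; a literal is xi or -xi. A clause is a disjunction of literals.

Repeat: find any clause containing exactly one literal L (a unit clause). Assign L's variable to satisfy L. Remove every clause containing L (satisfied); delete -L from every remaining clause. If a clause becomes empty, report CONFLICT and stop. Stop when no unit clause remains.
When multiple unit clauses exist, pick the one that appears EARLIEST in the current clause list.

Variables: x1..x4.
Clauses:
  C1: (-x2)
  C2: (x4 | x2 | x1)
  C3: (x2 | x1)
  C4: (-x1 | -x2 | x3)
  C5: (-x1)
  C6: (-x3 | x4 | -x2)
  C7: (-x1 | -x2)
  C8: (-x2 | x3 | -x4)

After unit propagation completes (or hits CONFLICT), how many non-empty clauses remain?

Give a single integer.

Answer: 0

Derivation:
unit clause [-2] forces x2=F; simplify:
  drop 2 from [4, 2, 1] -> [4, 1]
  drop 2 from [2, 1] -> [1]
  satisfied 5 clause(s); 3 remain; assigned so far: [2]
unit clause [1] forces x1=T; simplify:
  drop -1 from [-1] -> [] (empty!)
  satisfied 2 clause(s); 1 remain; assigned so far: [1, 2]
CONFLICT (empty clause)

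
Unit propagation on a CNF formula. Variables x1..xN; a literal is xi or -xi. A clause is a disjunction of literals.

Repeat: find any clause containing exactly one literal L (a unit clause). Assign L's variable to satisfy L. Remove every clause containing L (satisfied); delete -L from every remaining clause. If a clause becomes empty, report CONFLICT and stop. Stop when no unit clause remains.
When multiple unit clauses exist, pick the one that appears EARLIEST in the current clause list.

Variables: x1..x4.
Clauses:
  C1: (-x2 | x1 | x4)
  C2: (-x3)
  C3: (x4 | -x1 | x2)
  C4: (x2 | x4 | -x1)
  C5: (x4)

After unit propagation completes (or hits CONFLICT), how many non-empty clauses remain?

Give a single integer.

Answer: 0

Derivation:
unit clause [-3] forces x3=F; simplify:
  satisfied 1 clause(s); 4 remain; assigned so far: [3]
unit clause [4] forces x4=T; simplify:
  satisfied 4 clause(s); 0 remain; assigned so far: [3, 4]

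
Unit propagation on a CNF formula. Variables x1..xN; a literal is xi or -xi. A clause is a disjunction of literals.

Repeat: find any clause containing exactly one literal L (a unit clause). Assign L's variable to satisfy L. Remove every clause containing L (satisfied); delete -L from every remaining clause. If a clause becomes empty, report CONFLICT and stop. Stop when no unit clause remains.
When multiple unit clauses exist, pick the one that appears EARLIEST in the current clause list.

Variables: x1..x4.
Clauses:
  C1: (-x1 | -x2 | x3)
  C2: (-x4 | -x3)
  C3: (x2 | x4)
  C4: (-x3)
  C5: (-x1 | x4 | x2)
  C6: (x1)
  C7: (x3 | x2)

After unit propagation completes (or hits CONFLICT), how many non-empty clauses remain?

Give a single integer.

Answer: 2

Derivation:
unit clause [-3] forces x3=F; simplify:
  drop 3 from [-1, -2, 3] -> [-1, -2]
  drop 3 from [3, 2] -> [2]
  satisfied 2 clause(s); 5 remain; assigned so far: [3]
unit clause [1] forces x1=T; simplify:
  drop -1 from [-1, -2] -> [-2]
  drop -1 from [-1, 4, 2] -> [4, 2]
  satisfied 1 clause(s); 4 remain; assigned so far: [1, 3]
unit clause [-2] forces x2=F; simplify:
  drop 2 from [2, 4] -> [4]
  drop 2 from [4, 2] -> [4]
  drop 2 from [2] -> [] (empty!)
  satisfied 1 clause(s); 3 remain; assigned so far: [1, 2, 3]
CONFLICT (empty clause)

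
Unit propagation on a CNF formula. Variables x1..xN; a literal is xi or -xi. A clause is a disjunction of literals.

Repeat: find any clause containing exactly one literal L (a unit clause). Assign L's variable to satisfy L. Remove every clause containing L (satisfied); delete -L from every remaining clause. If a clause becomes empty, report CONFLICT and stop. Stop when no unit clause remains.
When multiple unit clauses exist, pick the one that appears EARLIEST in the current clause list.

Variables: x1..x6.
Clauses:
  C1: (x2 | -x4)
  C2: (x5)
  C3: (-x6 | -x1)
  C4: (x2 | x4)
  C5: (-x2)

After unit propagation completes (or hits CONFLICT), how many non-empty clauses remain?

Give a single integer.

Answer: 1

Derivation:
unit clause [5] forces x5=T; simplify:
  satisfied 1 clause(s); 4 remain; assigned so far: [5]
unit clause [-2] forces x2=F; simplify:
  drop 2 from [2, -4] -> [-4]
  drop 2 from [2, 4] -> [4]
  satisfied 1 clause(s); 3 remain; assigned so far: [2, 5]
unit clause [-4] forces x4=F; simplify:
  drop 4 from [4] -> [] (empty!)
  satisfied 1 clause(s); 2 remain; assigned so far: [2, 4, 5]
CONFLICT (empty clause)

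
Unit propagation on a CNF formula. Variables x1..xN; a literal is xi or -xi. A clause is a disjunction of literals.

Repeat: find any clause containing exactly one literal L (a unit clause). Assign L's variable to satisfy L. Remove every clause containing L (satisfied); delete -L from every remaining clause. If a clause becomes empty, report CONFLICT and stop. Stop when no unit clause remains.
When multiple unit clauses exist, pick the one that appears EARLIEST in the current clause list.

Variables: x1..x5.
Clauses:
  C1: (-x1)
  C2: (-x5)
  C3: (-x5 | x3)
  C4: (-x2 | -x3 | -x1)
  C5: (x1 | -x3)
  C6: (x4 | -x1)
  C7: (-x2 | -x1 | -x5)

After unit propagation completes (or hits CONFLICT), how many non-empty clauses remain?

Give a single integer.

Answer: 0

Derivation:
unit clause [-1] forces x1=F; simplify:
  drop 1 from [1, -3] -> [-3]
  satisfied 4 clause(s); 3 remain; assigned so far: [1]
unit clause [-5] forces x5=F; simplify:
  satisfied 2 clause(s); 1 remain; assigned so far: [1, 5]
unit clause [-3] forces x3=F; simplify:
  satisfied 1 clause(s); 0 remain; assigned so far: [1, 3, 5]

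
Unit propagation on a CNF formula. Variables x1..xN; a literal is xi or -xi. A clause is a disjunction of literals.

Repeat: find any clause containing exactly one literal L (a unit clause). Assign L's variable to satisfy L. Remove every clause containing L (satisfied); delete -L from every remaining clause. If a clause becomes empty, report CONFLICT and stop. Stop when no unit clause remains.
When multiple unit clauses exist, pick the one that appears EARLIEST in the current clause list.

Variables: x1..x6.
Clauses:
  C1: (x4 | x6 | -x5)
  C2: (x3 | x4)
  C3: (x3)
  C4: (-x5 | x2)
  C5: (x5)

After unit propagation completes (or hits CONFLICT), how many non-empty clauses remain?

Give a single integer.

unit clause [3] forces x3=T; simplify:
  satisfied 2 clause(s); 3 remain; assigned so far: [3]
unit clause [5] forces x5=T; simplify:
  drop -5 from [4, 6, -5] -> [4, 6]
  drop -5 from [-5, 2] -> [2]
  satisfied 1 clause(s); 2 remain; assigned so far: [3, 5]
unit clause [2] forces x2=T; simplify:
  satisfied 1 clause(s); 1 remain; assigned so far: [2, 3, 5]

Answer: 1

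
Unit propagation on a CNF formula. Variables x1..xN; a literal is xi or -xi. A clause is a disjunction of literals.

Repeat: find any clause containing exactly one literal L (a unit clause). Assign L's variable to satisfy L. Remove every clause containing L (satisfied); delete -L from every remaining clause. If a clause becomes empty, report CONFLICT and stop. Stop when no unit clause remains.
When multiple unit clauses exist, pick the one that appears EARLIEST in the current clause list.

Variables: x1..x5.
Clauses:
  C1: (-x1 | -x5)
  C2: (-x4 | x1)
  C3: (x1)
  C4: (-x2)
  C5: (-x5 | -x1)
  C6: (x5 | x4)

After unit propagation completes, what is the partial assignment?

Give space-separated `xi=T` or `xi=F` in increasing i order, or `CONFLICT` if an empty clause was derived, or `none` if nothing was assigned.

unit clause [1] forces x1=T; simplify:
  drop -1 from [-1, -5] -> [-5]
  drop -1 from [-5, -1] -> [-5]
  satisfied 2 clause(s); 4 remain; assigned so far: [1]
unit clause [-5] forces x5=F; simplify:
  drop 5 from [5, 4] -> [4]
  satisfied 2 clause(s); 2 remain; assigned so far: [1, 5]
unit clause [-2] forces x2=F; simplify:
  satisfied 1 clause(s); 1 remain; assigned so far: [1, 2, 5]
unit clause [4] forces x4=T; simplify:
  satisfied 1 clause(s); 0 remain; assigned so far: [1, 2, 4, 5]

Answer: x1=T x2=F x4=T x5=F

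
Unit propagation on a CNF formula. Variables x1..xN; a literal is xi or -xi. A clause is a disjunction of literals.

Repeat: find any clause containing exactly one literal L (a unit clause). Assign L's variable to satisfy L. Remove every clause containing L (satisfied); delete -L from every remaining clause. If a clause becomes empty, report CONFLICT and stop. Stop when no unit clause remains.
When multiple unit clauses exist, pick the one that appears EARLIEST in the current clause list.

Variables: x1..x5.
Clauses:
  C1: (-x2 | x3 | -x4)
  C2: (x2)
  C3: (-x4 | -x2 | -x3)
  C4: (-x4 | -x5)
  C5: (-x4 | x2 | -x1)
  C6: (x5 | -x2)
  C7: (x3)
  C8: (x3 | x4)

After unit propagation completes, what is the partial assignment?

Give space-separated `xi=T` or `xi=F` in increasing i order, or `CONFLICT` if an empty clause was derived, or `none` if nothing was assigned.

Answer: x2=T x3=T x4=F x5=T

Derivation:
unit clause [2] forces x2=T; simplify:
  drop -2 from [-2, 3, -4] -> [3, -4]
  drop -2 from [-4, -2, -3] -> [-4, -3]
  drop -2 from [5, -2] -> [5]
  satisfied 2 clause(s); 6 remain; assigned so far: [2]
unit clause [5] forces x5=T; simplify:
  drop -5 from [-4, -5] -> [-4]
  satisfied 1 clause(s); 5 remain; assigned so far: [2, 5]
unit clause [-4] forces x4=F; simplify:
  drop 4 from [3, 4] -> [3]
  satisfied 3 clause(s); 2 remain; assigned so far: [2, 4, 5]
unit clause [3] forces x3=T; simplify:
  satisfied 2 clause(s); 0 remain; assigned so far: [2, 3, 4, 5]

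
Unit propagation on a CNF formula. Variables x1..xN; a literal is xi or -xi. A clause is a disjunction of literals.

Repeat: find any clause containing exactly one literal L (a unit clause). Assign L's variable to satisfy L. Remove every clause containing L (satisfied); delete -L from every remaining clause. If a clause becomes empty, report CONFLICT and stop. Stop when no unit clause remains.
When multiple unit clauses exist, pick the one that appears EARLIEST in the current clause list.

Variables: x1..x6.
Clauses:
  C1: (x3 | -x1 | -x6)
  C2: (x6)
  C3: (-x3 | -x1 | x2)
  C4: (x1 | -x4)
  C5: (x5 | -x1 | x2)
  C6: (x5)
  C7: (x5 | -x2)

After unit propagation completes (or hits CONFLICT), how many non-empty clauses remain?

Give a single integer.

unit clause [6] forces x6=T; simplify:
  drop -6 from [3, -1, -6] -> [3, -1]
  satisfied 1 clause(s); 6 remain; assigned so far: [6]
unit clause [5] forces x5=T; simplify:
  satisfied 3 clause(s); 3 remain; assigned so far: [5, 6]

Answer: 3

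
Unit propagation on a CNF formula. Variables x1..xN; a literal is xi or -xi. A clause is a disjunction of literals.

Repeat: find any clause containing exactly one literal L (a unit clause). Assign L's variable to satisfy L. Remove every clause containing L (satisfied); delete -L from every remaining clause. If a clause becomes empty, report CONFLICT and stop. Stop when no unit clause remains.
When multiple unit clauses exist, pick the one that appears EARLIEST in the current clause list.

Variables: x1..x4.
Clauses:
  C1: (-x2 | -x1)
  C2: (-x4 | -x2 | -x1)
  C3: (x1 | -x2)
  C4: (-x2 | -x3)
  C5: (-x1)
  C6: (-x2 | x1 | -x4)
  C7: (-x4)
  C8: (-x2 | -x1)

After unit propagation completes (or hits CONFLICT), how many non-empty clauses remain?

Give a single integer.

Answer: 0

Derivation:
unit clause [-1] forces x1=F; simplify:
  drop 1 from [1, -2] -> [-2]
  drop 1 from [-2, 1, -4] -> [-2, -4]
  satisfied 4 clause(s); 4 remain; assigned so far: [1]
unit clause [-2] forces x2=F; simplify:
  satisfied 3 clause(s); 1 remain; assigned so far: [1, 2]
unit clause [-4] forces x4=F; simplify:
  satisfied 1 clause(s); 0 remain; assigned so far: [1, 2, 4]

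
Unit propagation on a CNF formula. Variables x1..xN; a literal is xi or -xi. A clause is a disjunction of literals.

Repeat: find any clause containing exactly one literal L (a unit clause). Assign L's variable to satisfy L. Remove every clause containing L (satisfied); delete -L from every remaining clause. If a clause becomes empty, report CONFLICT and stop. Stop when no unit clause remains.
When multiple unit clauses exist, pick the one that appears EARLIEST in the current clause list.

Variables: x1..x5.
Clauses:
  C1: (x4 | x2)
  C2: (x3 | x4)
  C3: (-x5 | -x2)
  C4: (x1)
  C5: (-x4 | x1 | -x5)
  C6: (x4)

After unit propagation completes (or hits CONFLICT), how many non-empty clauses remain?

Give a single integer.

unit clause [1] forces x1=T; simplify:
  satisfied 2 clause(s); 4 remain; assigned so far: [1]
unit clause [4] forces x4=T; simplify:
  satisfied 3 clause(s); 1 remain; assigned so far: [1, 4]

Answer: 1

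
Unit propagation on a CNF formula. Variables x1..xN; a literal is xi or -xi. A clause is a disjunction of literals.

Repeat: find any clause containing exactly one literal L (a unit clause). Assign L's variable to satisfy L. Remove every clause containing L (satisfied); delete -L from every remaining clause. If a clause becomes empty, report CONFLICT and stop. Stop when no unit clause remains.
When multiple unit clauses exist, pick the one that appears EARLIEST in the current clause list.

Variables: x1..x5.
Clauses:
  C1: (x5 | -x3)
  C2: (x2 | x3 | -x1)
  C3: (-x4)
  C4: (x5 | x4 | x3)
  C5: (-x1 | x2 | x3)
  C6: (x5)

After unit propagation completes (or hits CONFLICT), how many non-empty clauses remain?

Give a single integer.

Answer: 2

Derivation:
unit clause [-4] forces x4=F; simplify:
  drop 4 from [5, 4, 3] -> [5, 3]
  satisfied 1 clause(s); 5 remain; assigned so far: [4]
unit clause [5] forces x5=T; simplify:
  satisfied 3 clause(s); 2 remain; assigned so far: [4, 5]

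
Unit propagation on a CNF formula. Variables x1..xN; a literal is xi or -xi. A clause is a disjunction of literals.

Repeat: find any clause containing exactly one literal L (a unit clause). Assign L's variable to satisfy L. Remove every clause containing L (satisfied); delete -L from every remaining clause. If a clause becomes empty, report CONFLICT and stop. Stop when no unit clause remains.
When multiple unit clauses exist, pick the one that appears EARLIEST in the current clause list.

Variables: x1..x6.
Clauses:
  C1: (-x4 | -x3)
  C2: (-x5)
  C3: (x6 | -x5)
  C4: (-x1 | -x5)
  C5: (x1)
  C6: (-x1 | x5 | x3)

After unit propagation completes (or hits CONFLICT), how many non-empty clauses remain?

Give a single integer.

Answer: 0

Derivation:
unit clause [-5] forces x5=F; simplify:
  drop 5 from [-1, 5, 3] -> [-1, 3]
  satisfied 3 clause(s); 3 remain; assigned so far: [5]
unit clause [1] forces x1=T; simplify:
  drop -1 from [-1, 3] -> [3]
  satisfied 1 clause(s); 2 remain; assigned so far: [1, 5]
unit clause [3] forces x3=T; simplify:
  drop -3 from [-4, -3] -> [-4]
  satisfied 1 clause(s); 1 remain; assigned so far: [1, 3, 5]
unit clause [-4] forces x4=F; simplify:
  satisfied 1 clause(s); 0 remain; assigned so far: [1, 3, 4, 5]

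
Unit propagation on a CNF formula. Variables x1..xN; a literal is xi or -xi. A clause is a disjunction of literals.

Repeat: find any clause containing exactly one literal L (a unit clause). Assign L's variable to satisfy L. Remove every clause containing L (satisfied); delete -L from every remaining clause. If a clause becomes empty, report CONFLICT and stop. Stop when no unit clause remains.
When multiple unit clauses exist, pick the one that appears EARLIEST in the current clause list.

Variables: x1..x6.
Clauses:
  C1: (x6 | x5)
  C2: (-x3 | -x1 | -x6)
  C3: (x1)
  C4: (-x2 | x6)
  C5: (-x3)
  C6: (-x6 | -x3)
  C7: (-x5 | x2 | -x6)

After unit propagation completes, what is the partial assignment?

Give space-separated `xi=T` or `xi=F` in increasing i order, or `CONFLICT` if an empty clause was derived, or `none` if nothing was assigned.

Answer: x1=T x3=F

Derivation:
unit clause [1] forces x1=T; simplify:
  drop -1 from [-3, -1, -6] -> [-3, -6]
  satisfied 1 clause(s); 6 remain; assigned so far: [1]
unit clause [-3] forces x3=F; simplify:
  satisfied 3 clause(s); 3 remain; assigned so far: [1, 3]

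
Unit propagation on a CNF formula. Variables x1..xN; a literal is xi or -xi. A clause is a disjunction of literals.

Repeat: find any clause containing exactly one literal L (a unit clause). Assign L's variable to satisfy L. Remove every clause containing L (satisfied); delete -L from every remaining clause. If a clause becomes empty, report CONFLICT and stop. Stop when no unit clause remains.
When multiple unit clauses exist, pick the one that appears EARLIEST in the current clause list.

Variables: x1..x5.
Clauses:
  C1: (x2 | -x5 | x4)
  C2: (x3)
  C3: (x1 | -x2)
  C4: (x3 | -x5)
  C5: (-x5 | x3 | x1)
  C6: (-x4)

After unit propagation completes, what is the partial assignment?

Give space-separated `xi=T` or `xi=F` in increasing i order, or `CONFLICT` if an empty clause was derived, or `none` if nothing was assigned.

Answer: x3=T x4=F

Derivation:
unit clause [3] forces x3=T; simplify:
  satisfied 3 clause(s); 3 remain; assigned so far: [3]
unit clause [-4] forces x4=F; simplify:
  drop 4 from [2, -5, 4] -> [2, -5]
  satisfied 1 clause(s); 2 remain; assigned so far: [3, 4]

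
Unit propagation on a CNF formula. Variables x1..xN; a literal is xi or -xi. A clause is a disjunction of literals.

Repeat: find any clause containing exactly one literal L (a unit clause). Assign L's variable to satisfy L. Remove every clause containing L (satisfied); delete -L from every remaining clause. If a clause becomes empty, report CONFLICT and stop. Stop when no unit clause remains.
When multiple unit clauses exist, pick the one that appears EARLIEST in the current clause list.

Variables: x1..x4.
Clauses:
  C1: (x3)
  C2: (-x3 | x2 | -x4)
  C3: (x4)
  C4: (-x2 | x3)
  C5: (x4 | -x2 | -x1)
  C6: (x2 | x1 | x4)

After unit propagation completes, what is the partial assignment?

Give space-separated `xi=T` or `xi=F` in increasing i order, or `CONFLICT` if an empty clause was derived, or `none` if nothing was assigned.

Answer: x2=T x3=T x4=T

Derivation:
unit clause [3] forces x3=T; simplify:
  drop -3 from [-3, 2, -4] -> [2, -4]
  satisfied 2 clause(s); 4 remain; assigned so far: [3]
unit clause [4] forces x4=T; simplify:
  drop -4 from [2, -4] -> [2]
  satisfied 3 clause(s); 1 remain; assigned so far: [3, 4]
unit clause [2] forces x2=T; simplify:
  satisfied 1 clause(s); 0 remain; assigned so far: [2, 3, 4]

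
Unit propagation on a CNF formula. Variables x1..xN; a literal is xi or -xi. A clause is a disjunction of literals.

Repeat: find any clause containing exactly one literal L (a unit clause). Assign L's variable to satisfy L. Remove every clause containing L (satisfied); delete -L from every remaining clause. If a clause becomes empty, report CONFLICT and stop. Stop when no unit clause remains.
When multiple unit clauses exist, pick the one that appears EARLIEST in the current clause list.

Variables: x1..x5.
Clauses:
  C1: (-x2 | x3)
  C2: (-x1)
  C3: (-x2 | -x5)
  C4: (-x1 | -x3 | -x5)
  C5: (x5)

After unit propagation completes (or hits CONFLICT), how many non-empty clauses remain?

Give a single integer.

unit clause [-1] forces x1=F; simplify:
  satisfied 2 clause(s); 3 remain; assigned so far: [1]
unit clause [5] forces x5=T; simplify:
  drop -5 from [-2, -5] -> [-2]
  satisfied 1 clause(s); 2 remain; assigned so far: [1, 5]
unit clause [-2] forces x2=F; simplify:
  satisfied 2 clause(s); 0 remain; assigned so far: [1, 2, 5]

Answer: 0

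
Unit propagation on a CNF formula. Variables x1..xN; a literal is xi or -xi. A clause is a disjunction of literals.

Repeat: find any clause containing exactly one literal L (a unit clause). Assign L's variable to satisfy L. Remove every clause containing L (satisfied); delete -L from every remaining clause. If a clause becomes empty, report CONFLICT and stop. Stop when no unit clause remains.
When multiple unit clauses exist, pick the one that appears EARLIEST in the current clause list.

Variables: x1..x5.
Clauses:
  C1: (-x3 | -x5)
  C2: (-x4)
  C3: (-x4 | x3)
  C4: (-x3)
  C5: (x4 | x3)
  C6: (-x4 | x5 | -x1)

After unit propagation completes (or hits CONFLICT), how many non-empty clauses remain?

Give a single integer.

Answer: 0

Derivation:
unit clause [-4] forces x4=F; simplify:
  drop 4 from [4, 3] -> [3]
  satisfied 3 clause(s); 3 remain; assigned so far: [4]
unit clause [-3] forces x3=F; simplify:
  drop 3 from [3] -> [] (empty!)
  satisfied 2 clause(s); 1 remain; assigned so far: [3, 4]
CONFLICT (empty clause)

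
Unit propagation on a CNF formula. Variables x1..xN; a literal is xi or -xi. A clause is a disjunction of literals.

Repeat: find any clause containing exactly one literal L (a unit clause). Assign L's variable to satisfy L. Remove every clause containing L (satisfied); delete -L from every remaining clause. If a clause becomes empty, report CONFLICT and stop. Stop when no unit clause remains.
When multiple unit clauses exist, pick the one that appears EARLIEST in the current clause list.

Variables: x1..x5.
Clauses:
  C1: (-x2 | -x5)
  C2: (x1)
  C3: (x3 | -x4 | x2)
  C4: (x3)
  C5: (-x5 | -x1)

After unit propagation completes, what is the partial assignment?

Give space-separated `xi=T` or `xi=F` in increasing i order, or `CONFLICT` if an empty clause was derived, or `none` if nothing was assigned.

Answer: x1=T x3=T x5=F

Derivation:
unit clause [1] forces x1=T; simplify:
  drop -1 from [-5, -1] -> [-5]
  satisfied 1 clause(s); 4 remain; assigned so far: [1]
unit clause [3] forces x3=T; simplify:
  satisfied 2 clause(s); 2 remain; assigned so far: [1, 3]
unit clause [-5] forces x5=F; simplify:
  satisfied 2 clause(s); 0 remain; assigned so far: [1, 3, 5]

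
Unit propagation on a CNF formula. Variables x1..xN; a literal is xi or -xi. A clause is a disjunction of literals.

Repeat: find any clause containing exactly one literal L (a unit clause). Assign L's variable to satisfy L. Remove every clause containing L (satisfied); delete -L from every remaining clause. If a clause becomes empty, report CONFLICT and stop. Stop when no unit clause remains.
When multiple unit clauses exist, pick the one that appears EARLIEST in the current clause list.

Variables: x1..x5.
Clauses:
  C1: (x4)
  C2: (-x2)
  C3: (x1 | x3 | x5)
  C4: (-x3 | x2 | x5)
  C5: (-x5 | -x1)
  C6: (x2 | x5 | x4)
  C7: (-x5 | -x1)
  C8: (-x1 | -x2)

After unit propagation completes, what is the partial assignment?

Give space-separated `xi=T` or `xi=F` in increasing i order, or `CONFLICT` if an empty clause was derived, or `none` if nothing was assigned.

Answer: x2=F x4=T

Derivation:
unit clause [4] forces x4=T; simplify:
  satisfied 2 clause(s); 6 remain; assigned so far: [4]
unit clause [-2] forces x2=F; simplify:
  drop 2 from [-3, 2, 5] -> [-3, 5]
  satisfied 2 clause(s); 4 remain; assigned so far: [2, 4]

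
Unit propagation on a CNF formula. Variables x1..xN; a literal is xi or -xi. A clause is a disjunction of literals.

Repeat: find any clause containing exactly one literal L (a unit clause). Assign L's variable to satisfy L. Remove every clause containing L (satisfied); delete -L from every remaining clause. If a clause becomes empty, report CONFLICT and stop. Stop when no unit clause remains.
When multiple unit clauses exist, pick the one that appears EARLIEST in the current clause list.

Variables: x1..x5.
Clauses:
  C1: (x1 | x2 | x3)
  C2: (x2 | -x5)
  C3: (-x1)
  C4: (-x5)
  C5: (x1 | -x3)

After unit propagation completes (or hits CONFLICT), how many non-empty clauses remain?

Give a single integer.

Answer: 0

Derivation:
unit clause [-1] forces x1=F; simplify:
  drop 1 from [1, 2, 3] -> [2, 3]
  drop 1 from [1, -3] -> [-3]
  satisfied 1 clause(s); 4 remain; assigned so far: [1]
unit clause [-5] forces x5=F; simplify:
  satisfied 2 clause(s); 2 remain; assigned so far: [1, 5]
unit clause [-3] forces x3=F; simplify:
  drop 3 from [2, 3] -> [2]
  satisfied 1 clause(s); 1 remain; assigned so far: [1, 3, 5]
unit clause [2] forces x2=T; simplify:
  satisfied 1 clause(s); 0 remain; assigned so far: [1, 2, 3, 5]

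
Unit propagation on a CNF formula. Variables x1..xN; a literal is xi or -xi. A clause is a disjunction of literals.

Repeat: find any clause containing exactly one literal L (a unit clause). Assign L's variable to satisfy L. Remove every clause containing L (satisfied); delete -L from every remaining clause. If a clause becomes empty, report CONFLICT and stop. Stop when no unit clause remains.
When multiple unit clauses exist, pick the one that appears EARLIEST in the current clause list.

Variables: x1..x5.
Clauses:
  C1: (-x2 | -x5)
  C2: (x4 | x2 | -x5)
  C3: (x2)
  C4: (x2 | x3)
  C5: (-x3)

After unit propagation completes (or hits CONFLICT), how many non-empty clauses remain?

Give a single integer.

unit clause [2] forces x2=T; simplify:
  drop -2 from [-2, -5] -> [-5]
  satisfied 3 clause(s); 2 remain; assigned so far: [2]
unit clause [-5] forces x5=F; simplify:
  satisfied 1 clause(s); 1 remain; assigned so far: [2, 5]
unit clause [-3] forces x3=F; simplify:
  satisfied 1 clause(s); 0 remain; assigned so far: [2, 3, 5]

Answer: 0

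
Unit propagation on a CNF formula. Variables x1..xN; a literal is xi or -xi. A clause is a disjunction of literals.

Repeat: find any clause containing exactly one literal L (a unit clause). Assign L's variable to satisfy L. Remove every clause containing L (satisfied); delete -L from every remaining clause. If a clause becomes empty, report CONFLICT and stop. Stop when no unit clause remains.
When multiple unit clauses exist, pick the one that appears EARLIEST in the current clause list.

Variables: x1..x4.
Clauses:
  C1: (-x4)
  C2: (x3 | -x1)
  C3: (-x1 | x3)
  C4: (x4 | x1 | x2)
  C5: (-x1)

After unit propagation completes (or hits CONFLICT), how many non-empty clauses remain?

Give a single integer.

unit clause [-4] forces x4=F; simplify:
  drop 4 from [4, 1, 2] -> [1, 2]
  satisfied 1 clause(s); 4 remain; assigned so far: [4]
unit clause [-1] forces x1=F; simplify:
  drop 1 from [1, 2] -> [2]
  satisfied 3 clause(s); 1 remain; assigned so far: [1, 4]
unit clause [2] forces x2=T; simplify:
  satisfied 1 clause(s); 0 remain; assigned so far: [1, 2, 4]

Answer: 0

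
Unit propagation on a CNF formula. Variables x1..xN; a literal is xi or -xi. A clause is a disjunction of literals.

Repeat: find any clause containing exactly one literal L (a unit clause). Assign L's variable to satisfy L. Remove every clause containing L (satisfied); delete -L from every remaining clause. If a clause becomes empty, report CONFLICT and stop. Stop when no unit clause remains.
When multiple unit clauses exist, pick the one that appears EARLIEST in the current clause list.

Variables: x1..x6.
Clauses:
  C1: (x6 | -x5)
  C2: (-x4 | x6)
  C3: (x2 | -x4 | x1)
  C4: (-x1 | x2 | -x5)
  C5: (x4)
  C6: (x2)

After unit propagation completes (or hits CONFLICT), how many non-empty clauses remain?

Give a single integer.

unit clause [4] forces x4=T; simplify:
  drop -4 from [-4, 6] -> [6]
  drop -4 from [2, -4, 1] -> [2, 1]
  satisfied 1 clause(s); 5 remain; assigned so far: [4]
unit clause [6] forces x6=T; simplify:
  satisfied 2 clause(s); 3 remain; assigned so far: [4, 6]
unit clause [2] forces x2=T; simplify:
  satisfied 3 clause(s); 0 remain; assigned so far: [2, 4, 6]

Answer: 0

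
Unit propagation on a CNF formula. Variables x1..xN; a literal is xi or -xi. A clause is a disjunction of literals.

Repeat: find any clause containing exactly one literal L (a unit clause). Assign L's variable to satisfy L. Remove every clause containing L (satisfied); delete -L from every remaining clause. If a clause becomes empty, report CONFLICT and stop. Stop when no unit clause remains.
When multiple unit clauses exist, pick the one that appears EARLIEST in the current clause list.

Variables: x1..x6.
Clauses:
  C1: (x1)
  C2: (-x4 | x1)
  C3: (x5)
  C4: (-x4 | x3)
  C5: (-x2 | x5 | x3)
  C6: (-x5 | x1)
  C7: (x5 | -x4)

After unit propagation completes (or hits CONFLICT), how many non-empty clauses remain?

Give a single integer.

Answer: 1

Derivation:
unit clause [1] forces x1=T; simplify:
  satisfied 3 clause(s); 4 remain; assigned so far: [1]
unit clause [5] forces x5=T; simplify:
  satisfied 3 clause(s); 1 remain; assigned so far: [1, 5]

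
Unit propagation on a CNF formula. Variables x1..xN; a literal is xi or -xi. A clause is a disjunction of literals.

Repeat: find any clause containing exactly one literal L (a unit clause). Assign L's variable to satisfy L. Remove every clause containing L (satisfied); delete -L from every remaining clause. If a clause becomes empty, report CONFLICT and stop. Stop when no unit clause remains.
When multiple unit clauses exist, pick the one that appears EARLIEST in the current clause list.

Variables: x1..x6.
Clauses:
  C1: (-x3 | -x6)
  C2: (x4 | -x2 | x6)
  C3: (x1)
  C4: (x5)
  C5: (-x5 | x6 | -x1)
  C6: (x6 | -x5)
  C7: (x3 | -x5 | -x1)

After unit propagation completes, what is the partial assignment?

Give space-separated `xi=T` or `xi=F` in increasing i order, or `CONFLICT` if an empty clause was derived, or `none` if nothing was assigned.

Answer: CONFLICT

Derivation:
unit clause [1] forces x1=T; simplify:
  drop -1 from [-5, 6, -1] -> [-5, 6]
  drop -1 from [3, -5, -1] -> [3, -5]
  satisfied 1 clause(s); 6 remain; assigned so far: [1]
unit clause [5] forces x5=T; simplify:
  drop -5 from [-5, 6] -> [6]
  drop -5 from [6, -5] -> [6]
  drop -5 from [3, -5] -> [3]
  satisfied 1 clause(s); 5 remain; assigned so far: [1, 5]
unit clause [6] forces x6=T; simplify:
  drop -6 from [-3, -6] -> [-3]
  satisfied 3 clause(s); 2 remain; assigned so far: [1, 5, 6]
unit clause [-3] forces x3=F; simplify:
  drop 3 from [3] -> [] (empty!)
  satisfied 1 clause(s); 1 remain; assigned so far: [1, 3, 5, 6]
CONFLICT (empty clause)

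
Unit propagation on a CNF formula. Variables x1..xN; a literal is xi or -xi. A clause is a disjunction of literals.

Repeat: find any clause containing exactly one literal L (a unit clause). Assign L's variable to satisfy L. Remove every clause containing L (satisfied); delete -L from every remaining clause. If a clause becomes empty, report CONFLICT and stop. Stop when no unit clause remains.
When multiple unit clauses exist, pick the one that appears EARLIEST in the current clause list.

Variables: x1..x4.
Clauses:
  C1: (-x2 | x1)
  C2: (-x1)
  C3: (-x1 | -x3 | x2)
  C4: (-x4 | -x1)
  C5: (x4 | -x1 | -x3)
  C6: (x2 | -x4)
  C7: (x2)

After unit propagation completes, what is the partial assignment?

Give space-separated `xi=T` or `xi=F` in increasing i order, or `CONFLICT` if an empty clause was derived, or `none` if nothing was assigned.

unit clause [-1] forces x1=F; simplify:
  drop 1 from [-2, 1] -> [-2]
  satisfied 4 clause(s); 3 remain; assigned so far: [1]
unit clause [-2] forces x2=F; simplify:
  drop 2 from [2, -4] -> [-4]
  drop 2 from [2] -> [] (empty!)
  satisfied 1 clause(s); 2 remain; assigned so far: [1, 2]
CONFLICT (empty clause)

Answer: CONFLICT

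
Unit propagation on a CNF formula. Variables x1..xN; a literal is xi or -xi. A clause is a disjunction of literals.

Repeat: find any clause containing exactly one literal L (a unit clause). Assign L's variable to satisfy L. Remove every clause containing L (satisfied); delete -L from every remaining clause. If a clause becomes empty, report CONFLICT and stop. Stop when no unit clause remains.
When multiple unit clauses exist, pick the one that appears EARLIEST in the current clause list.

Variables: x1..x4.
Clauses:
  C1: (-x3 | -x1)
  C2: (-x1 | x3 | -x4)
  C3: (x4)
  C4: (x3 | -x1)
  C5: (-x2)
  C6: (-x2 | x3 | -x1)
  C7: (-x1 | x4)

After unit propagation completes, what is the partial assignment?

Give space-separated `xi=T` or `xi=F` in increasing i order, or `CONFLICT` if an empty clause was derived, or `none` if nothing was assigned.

Answer: x2=F x4=T

Derivation:
unit clause [4] forces x4=T; simplify:
  drop -4 from [-1, 3, -4] -> [-1, 3]
  satisfied 2 clause(s); 5 remain; assigned so far: [4]
unit clause [-2] forces x2=F; simplify:
  satisfied 2 clause(s); 3 remain; assigned so far: [2, 4]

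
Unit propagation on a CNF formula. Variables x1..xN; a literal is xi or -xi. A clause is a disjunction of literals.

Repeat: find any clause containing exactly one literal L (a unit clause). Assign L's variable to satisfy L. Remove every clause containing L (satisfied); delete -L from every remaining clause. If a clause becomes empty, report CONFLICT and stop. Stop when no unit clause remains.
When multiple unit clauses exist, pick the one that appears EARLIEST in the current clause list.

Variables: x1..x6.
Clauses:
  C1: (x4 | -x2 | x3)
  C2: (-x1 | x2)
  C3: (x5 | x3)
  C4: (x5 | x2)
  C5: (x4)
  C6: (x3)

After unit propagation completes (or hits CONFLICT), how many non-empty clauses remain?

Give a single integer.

unit clause [4] forces x4=T; simplify:
  satisfied 2 clause(s); 4 remain; assigned so far: [4]
unit clause [3] forces x3=T; simplify:
  satisfied 2 clause(s); 2 remain; assigned so far: [3, 4]

Answer: 2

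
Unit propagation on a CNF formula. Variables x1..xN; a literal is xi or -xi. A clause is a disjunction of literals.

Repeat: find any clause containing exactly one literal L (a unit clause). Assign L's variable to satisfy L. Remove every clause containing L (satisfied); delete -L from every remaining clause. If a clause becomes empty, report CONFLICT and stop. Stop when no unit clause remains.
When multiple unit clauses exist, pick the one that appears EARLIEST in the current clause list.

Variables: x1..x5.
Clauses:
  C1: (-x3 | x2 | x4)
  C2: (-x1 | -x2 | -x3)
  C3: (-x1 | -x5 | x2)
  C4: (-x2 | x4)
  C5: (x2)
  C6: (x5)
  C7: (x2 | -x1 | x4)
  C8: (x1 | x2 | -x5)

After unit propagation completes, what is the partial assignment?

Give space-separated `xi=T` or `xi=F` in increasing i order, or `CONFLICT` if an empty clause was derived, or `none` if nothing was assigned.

unit clause [2] forces x2=T; simplify:
  drop -2 from [-1, -2, -3] -> [-1, -3]
  drop -2 from [-2, 4] -> [4]
  satisfied 5 clause(s); 3 remain; assigned so far: [2]
unit clause [4] forces x4=T; simplify:
  satisfied 1 clause(s); 2 remain; assigned so far: [2, 4]
unit clause [5] forces x5=T; simplify:
  satisfied 1 clause(s); 1 remain; assigned so far: [2, 4, 5]

Answer: x2=T x4=T x5=T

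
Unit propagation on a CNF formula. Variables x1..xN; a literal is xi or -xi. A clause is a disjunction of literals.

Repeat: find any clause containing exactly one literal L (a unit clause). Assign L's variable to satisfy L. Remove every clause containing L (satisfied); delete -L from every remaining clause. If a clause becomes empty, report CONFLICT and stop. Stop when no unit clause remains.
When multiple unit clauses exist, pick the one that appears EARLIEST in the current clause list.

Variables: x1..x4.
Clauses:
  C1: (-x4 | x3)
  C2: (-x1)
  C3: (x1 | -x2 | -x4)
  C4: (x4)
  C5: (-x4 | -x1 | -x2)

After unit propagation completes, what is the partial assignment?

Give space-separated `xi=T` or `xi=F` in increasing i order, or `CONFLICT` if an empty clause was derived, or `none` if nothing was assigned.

Answer: x1=F x2=F x3=T x4=T

Derivation:
unit clause [-1] forces x1=F; simplify:
  drop 1 from [1, -2, -4] -> [-2, -4]
  satisfied 2 clause(s); 3 remain; assigned so far: [1]
unit clause [4] forces x4=T; simplify:
  drop -4 from [-4, 3] -> [3]
  drop -4 from [-2, -4] -> [-2]
  satisfied 1 clause(s); 2 remain; assigned so far: [1, 4]
unit clause [3] forces x3=T; simplify:
  satisfied 1 clause(s); 1 remain; assigned so far: [1, 3, 4]
unit clause [-2] forces x2=F; simplify:
  satisfied 1 clause(s); 0 remain; assigned so far: [1, 2, 3, 4]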